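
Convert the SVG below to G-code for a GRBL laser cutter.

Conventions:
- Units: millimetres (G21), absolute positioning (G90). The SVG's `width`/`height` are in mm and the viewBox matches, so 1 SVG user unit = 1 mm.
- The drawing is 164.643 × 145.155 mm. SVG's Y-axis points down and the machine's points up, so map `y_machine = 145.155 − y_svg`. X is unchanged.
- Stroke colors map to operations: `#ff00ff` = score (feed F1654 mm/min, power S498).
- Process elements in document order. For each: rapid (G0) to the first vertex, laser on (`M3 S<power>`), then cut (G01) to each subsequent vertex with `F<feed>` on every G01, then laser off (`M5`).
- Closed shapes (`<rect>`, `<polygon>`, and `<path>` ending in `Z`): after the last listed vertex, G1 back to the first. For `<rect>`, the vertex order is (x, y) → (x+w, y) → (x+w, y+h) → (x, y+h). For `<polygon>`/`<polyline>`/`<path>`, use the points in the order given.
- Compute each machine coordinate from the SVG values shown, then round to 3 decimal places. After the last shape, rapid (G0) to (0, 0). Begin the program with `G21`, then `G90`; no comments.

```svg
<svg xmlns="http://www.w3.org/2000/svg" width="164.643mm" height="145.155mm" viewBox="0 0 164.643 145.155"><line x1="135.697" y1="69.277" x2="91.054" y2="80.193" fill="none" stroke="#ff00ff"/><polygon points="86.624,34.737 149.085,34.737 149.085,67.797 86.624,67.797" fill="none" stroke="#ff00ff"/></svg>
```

1 u = 1 mm; y_m = 145.155 − y.

[1] `<line>` line segment, #ff00ff→score S498 F1654: (135.697,75.878) → (91.054,64.962)

[2] `<polygon>` rectangle, #ff00ff→score S498 F1654: (86.624,110.418) → (149.085,110.418) → (149.085,77.358) → (86.624,77.358) → (86.624,110.418) (closed)

G21
G90
G0 X135.697 Y75.878
M3 S498
G01 X91.054 Y64.962 F1654
M5
G0 X86.624 Y110.418
M3 S498
G01 X149.085 Y110.418 F1654
G01 X149.085 Y77.358 F1654
G01 X86.624 Y77.358 F1654
G01 X86.624 Y110.418 F1654
M5
G0 X0.000 Y0.000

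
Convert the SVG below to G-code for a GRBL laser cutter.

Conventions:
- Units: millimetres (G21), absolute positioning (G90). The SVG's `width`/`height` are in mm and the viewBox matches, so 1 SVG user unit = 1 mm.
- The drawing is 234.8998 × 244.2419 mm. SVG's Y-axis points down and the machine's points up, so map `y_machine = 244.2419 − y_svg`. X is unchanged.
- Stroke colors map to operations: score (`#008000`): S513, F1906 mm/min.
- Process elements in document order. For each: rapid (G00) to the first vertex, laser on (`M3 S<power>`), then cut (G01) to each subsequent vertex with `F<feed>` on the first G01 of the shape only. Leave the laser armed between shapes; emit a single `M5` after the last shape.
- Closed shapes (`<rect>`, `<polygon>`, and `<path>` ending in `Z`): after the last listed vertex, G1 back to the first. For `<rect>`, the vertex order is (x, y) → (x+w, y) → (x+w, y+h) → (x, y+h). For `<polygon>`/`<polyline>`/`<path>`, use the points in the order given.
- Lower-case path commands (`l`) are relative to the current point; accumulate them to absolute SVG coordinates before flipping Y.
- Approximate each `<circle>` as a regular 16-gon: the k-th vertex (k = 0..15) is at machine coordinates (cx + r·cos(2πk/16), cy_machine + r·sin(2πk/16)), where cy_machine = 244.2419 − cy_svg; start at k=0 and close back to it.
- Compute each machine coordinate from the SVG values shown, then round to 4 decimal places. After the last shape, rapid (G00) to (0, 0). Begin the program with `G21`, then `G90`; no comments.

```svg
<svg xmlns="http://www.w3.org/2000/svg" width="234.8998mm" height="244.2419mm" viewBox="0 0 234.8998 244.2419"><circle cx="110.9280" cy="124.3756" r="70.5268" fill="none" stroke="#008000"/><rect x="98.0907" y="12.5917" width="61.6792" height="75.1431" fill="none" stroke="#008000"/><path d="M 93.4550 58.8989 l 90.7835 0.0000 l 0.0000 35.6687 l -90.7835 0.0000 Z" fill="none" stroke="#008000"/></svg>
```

G21
G90
G00 X181.4548 Y119.8663
M3 S513
G01 X176.0863 Y146.8557 F1906
G01 X160.7980 Y169.7363
G01 X137.9174 Y185.0246
G01 X110.9280 Y190.3931
G01 X83.9386 Y185.0246
G01 X61.0580 Y169.7363
G01 X45.7697 Y146.8557
G01 X40.4012 Y119.8663
G01 X45.7697 Y92.8769
G01 X61.0580 Y69.9963
G01 X83.9386 Y54.7080
G01 X110.9280 Y49.3395
G01 X137.9174 Y54.7080
G01 X160.7980 Y69.9963
G01 X176.0863 Y92.8769
G01 X181.4548 Y119.8663
G00 X98.0907 Y231.6502
M3 S513
G01 X159.7699 Y231.6502 F1906
G01 X159.7699 Y156.5071
G01 X98.0907 Y156.5071
G01 X98.0907 Y231.6502
G00 X93.4550 Y185.3430
M3 S513
G01 X184.2385 Y185.3430 F1906
G01 X184.2385 Y149.6743
G01 X93.4550 Y149.6743
G01 X93.4550 Y185.3430
M5
G00 X0.0000 Y0.0000

1 u = 1 mm; y_m = 244.2419 − y.

[1] `<circle>` circle, #008000→score S513 F1906: (181.4548,119.8663) → (176.0863,146.8557) → (160.7980,169.7363) → (137.9174,185.0246) → (110.9280,190.3931) → (83.9386,185.0246) → (61.0580,169.7363) → (45.7697,146.8557) → (40.4012,119.8663) → (45.7697,92.8769) → (61.0580,69.9963) → (83.9386,54.7080) → (110.9280,49.3395) → (137.9174,54.7080) → (160.7980,69.9963) → (176.0863,92.8769) → (181.4548,119.8663) (closed)

[2] `<rect>` rectangle, #008000→score S513 F1906: (98.0907,231.6502) → (159.7699,231.6502) → (159.7699,156.5071) → (98.0907,156.5071) → (98.0907,231.6502) (closed)

[3] `<path>` rectangle, #008000→score S513 F1906: (93.4550,185.3430) → (184.2385,185.3430) → (184.2385,149.6743) → (93.4550,149.6743) → (93.4550,185.3430) (closed)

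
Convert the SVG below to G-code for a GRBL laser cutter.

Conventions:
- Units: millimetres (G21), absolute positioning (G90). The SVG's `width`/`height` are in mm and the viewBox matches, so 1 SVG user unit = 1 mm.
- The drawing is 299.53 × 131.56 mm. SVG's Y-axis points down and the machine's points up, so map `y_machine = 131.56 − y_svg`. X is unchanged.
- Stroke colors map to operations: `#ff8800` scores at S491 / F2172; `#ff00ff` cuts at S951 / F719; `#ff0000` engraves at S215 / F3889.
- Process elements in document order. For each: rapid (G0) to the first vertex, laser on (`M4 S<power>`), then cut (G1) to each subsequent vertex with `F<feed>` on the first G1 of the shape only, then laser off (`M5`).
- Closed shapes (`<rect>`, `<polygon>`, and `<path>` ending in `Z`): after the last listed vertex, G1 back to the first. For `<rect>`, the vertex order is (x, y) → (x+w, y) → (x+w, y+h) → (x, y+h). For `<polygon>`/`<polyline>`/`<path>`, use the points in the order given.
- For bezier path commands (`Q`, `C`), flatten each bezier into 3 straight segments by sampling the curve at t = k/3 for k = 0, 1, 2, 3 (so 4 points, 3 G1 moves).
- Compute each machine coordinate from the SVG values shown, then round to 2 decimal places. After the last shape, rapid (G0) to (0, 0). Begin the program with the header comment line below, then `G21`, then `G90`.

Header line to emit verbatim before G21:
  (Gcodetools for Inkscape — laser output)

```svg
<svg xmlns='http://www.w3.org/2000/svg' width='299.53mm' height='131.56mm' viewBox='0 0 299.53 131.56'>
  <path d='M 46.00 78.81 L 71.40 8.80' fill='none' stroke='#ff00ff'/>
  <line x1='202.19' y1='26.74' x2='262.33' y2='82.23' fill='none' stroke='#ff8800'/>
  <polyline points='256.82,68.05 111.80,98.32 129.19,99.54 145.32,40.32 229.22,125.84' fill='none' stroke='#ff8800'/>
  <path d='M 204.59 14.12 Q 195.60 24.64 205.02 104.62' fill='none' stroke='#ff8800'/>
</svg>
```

Since the viewBox matches the mm dimensions, user units are millimetres directly. The only transform is the Y-flip y_m = 131.56 − y_svg.

Shape 1 is a line segment drawn with `<path>`. Its stroke #ff00ff means cut at S951, F719. After flipping Y the toolpath is (46.00,52.75) → (71.40,122.76).

Shape 2 is a line segment drawn with `<line>`. Its stroke #ff8800 means score at S491, F2172. After flipping Y the toolpath is (202.19,104.82) → (262.33,49.33).

Shape 3 is a open polyline drawn with `<polyline>`. Its stroke #ff8800 means score at S491, F2172. After flipping Y the toolpath is (256.82,63.51) → (111.80,33.24) → (129.19,32.02) → (145.32,91.24) → (229.22,5.72).

Shape 4 is a quadratic bezier drawn with `<path>`. Its stroke #ff8800 means score at S491, F2172. After flipping Y the toolpath is (204.59,117.44) → (200.64,102.71) → (200.79,72.54) → (205.02,26.94).

(Gcodetools for Inkscape — laser output)
G21
G90
G0 X46.00 Y52.75
M4 S951
G1 X71.40 Y122.76 F719
M5
G0 X202.19 Y104.82
M4 S491
G1 X262.33 Y49.33 F2172
M5
G0 X256.82 Y63.51
M4 S491
G1 X111.80 Y33.24 F2172
G1 X129.19 Y32.02
G1 X145.32 Y91.24
G1 X229.22 Y5.72
M5
G0 X204.59 Y117.44
M4 S491
G1 X200.64 Y102.71 F2172
G1 X200.79 Y72.54
G1 X205.02 Y26.94
M5
G0 X0.00 Y0.00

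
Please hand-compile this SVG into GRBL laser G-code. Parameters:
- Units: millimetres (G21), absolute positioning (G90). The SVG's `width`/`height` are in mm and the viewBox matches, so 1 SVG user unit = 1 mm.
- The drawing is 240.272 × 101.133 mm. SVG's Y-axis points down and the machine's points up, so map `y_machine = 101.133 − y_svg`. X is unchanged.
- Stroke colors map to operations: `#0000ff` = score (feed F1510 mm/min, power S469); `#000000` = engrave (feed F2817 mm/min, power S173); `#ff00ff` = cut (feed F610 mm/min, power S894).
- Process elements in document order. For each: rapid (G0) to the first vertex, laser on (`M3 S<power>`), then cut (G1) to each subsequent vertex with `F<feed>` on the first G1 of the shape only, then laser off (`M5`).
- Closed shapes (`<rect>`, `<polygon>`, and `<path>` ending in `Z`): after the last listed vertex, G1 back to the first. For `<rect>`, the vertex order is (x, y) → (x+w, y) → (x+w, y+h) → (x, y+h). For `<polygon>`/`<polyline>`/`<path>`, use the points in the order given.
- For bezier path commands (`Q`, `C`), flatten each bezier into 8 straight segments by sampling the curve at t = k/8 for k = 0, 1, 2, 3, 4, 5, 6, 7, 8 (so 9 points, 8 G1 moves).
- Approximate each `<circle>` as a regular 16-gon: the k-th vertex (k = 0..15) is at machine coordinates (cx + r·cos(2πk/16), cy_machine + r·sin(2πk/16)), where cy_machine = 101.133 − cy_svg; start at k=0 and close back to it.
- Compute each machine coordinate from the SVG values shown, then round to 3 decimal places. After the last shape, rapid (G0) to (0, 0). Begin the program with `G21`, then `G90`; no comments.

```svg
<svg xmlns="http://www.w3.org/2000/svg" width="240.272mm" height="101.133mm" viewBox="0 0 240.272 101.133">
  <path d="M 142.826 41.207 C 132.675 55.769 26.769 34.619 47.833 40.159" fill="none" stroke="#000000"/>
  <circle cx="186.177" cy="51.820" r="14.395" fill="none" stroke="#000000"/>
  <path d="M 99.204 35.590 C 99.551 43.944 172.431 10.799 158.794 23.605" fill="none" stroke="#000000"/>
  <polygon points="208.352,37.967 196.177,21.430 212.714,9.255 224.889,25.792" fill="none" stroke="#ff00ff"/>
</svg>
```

Since the viewBox matches the mm dimensions, user units are millimetres directly. The only transform is the Y-flip y_m = 101.133 − y_svg.

Shape 1 is a cubic bezier drawn with `<path>`. Its stroke #000000 means engrave at S173, F2817. After flipping Y the toolpath is (142.826,59.926) → (134.966,56.017) → (120.739,54.725) → (102.755,55.319) → (83.624,57.067) → (65.956,59.237) → (52.362,61.100) → (45.451,61.922) → (47.833,60.974).

Shape 2 is a circle drawn with `<circle>`. Its stroke #000000 means engrave at S173, F2817. After flipping Y the toolpath is (200.572,49.313) → (199.476,54.822) → (196.356,59.492) → (191.686,62.612) → (186.177,63.708) → (180.668,62.612) → (175.998,59.492) → (172.878,54.822) → (171.782,49.313) → (172.878,43.804) → (175.998,39.134) → (180.668,36.014) → (186.177,34.918) → (191.686,36.014) → (196.356,39.134) → (199.476,43.804) → (200.572,49.313), returning to the start.

Shape 3 is a cubic bezier drawn with `<path>`. Its stroke #000000 means engrave at S173, F2817. After flipping Y the toolpath is (99.204,65.543) → (102.423,64.185) → (110.579,65.692) → (121.807,69.041) → (134.243,73.205) → (146.024,77.161) → (155.285,79.883) → (160.163,80.347) → (158.794,77.528).

Shape 4 is a regular polygon drawn with `<polygon>`. Its stroke #ff00ff means cut at S894, F610. After flipping Y the toolpath is (208.352,63.166) → (196.177,79.703) → (212.714,91.878) → (224.889,75.341) → (208.352,63.166), returning to the start.

G21
G90
G0 X142.826 Y59.926
M3 S173
G1 X134.966 Y56.017 F2817
G1 X120.739 Y54.725
G1 X102.755 Y55.319
G1 X83.624 Y57.067
G1 X65.956 Y59.237
G1 X52.362 Y61.100
G1 X45.451 Y61.922
G1 X47.833 Y60.974
M5
G0 X200.572 Y49.313
M3 S173
G1 X199.476 Y54.822 F2817
G1 X196.356 Y59.492
G1 X191.686 Y62.612
G1 X186.177 Y63.708
G1 X180.668 Y62.612
G1 X175.998 Y59.492
G1 X172.878 Y54.822
G1 X171.782 Y49.313
G1 X172.878 Y43.804
G1 X175.998 Y39.134
G1 X180.668 Y36.014
G1 X186.177 Y34.918
G1 X191.686 Y36.014
G1 X196.356 Y39.134
G1 X199.476 Y43.804
G1 X200.572 Y49.313
M5
G0 X99.204 Y65.543
M3 S173
G1 X102.423 Y64.185 F2817
G1 X110.579 Y65.692
G1 X121.807 Y69.041
G1 X134.243 Y73.205
G1 X146.024 Y77.161
G1 X155.285 Y79.883
G1 X160.163 Y80.347
G1 X158.794 Y77.528
M5
G0 X208.352 Y63.166
M3 S894
G1 X196.177 Y79.703 F610
G1 X212.714 Y91.878
G1 X224.889 Y75.341
G1 X208.352 Y63.166
M5
G0 X0.000 Y0.000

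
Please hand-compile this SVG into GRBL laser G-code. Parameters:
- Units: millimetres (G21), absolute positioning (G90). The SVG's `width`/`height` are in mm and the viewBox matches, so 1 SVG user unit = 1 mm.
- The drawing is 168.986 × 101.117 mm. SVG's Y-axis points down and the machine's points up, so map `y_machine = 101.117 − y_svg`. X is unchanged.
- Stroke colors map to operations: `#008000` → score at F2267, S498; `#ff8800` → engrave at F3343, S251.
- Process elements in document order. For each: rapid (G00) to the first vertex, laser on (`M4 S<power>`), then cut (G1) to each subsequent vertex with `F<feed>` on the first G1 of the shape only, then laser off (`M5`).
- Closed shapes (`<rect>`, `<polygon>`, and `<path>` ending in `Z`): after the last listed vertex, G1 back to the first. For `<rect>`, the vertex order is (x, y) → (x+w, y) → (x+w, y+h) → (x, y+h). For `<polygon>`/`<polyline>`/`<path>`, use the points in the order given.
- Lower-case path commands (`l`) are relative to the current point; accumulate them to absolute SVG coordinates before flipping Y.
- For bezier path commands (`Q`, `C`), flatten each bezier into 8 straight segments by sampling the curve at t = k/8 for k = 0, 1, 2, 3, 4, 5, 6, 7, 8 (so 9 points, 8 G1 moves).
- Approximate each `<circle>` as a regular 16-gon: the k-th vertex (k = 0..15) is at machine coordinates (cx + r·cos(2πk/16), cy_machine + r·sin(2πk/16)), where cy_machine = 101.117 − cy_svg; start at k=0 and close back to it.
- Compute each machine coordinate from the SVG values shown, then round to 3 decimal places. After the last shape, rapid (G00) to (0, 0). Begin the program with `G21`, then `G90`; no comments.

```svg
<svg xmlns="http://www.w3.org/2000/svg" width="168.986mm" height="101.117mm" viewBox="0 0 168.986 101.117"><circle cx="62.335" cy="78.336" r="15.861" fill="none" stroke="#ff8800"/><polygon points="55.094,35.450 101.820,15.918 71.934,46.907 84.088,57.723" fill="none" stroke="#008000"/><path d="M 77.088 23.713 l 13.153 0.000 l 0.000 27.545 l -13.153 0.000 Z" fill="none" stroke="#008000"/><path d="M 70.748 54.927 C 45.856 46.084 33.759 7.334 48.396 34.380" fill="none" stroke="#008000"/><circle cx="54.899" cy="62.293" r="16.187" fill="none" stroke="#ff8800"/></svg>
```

Since the viewBox matches the mm dimensions, user units are millimetres directly. The only transform is the Y-flip y_m = 101.117 − y_svg.

Shape 1 is a circle drawn with `<circle>`. Its stroke #ff8800 means engrave at S251, F3343. After flipping Y the toolpath is (78.196,22.781) → (76.989,28.851) → (73.550,33.996) → (68.405,37.435) → (62.335,38.642) → (56.265,37.435) → (51.120,33.996) → (47.681,28.851) → (46.474,22.781) → (47.681,16.711) → (51.120,11.566) → (56.265,8.127) → (62.335,6.920) → (68.405,8.127) → (73.550,11.566) → (76.989,16.711) → (78.196,22.781), returning to the start.

Shape 2 is a closed polygon drawn with `<polygon>`. Its stroke #008000 means score at S498, F2267. After flipping Y the toolpath is (55.094,65.667) → (101.820,85.199) → (71.934,54.210) → (84.088,43.394) → (55.094,65.667), returning to the start.

Shape 3 is a rectangle drawn with `<path>`. Its stroke #008000 means score at S498, F2267. After flipping Y the toolpath is (77.088,77.404) → (90.241,77.404) → (90.241,49.859) → (77.088,49.859) → (77.088,77.404), returning to the start.

Shape 4 is a cubic bezier drawn with `<path>`. Its stroke #008000 means score at S498, F2267. After flipping Y the toolpath is (70.748,46.190) → (62.040,50.721) → (54.696,56.934) → (48.877,63.709) → (44.749,69.922) → (42.473,74.453) → (42.213,76.180) → (44.133,73.982) → (48.396,66.737).

Shape 5 is a circle drawn with `<circle>`. Its stroke #ff8800 means engrave at S251, F3343. After flipping Y the toolpath is (71.086,38.824) → (69.854,45.018) → (66.345,50.270) → (61.093,53.779) → (54.899,55.011) → (48.705,53.779) → (43.453,50.270) → (39.944,45.018) → (38.712,38.824) → (39.944,32.630) → (43.453,27.378) → (48.705,23.869) → (54.899,22.637) → (61.093,23.869) → (66.345,27.378) → (69.854,32.630) → (71.086,38.824), returning to the start.

G21
G90
G00 X78.196 Y22.781
M4 S251
G1 X76.989 Y28.851 F3343
G1 X73.550 Y33.996
G1 X68.405 Y37.435
G1 X62.335 Y38.642
G1 X56.265 Y37.435
G1 X51.120 Y33.996
G1 X47.681 Y28.851
G1 X46.474 Y22.781
G1 X47.681 Y16.711
G1 X51.120 Y11.566
G1 X56.265 Y8.127
G1 X62.335 Y6.920
G1 X68.405 Y8.127
G1 X73.550 Y11.566
G1 X76.989 Y16.711
G1 X78.196 Y22.781
M5
G00 X55.094 Y65.667
M4 S498
G1 X101.820 Y85.199 F2267
G1 X71.934 Y54.210
G1 X84.088 Y43.394
G1 X55.094 Y65.667
M5
G00 X77.088 Y77.404
M4 S498
G1 X90.241 Y77.404 F2267
G1 X90.241 Y49.859
G1 X77.088 Y49.859
G1 X77.088 Y77.404
M5
G00 X70.748 Y46.190
M4 S498
G1 X62.040 Y50.721 F2267
G1 X54.696 Y56.934
G1 X48.877 Y63.709
G1 X44.749 Y69.922
G1 X42.473 Y74.453
G1 X42.213 Y76.180
G1 X44.133 Y73.982
G1 X48.396 Y66.737
M5
G00 X71.086 Y38.824
M4 S251
G1 X69.854 Y45.018 F3343
G1 X66.345 Y50.270
G1 X61.093 Y53.779
G1 X54.899 Y55.011
G1 X48.705 Y53.779
G1 X43.453 Y50.270
G1 X39.944 Y45.018
G1 X38.712 Y38.824
G1 X39.944 Y32.630
G1 X43.453 Y27.378
G1 X48.705 Y23.869
G1 X54.899 Y22.637
G1 X61.093 Y23.869
G1 X66.345 Y27.378
G1 X69.854 Y32.630
G1 X71.086 Y38.824
M5
G00 X0.000 Y0.000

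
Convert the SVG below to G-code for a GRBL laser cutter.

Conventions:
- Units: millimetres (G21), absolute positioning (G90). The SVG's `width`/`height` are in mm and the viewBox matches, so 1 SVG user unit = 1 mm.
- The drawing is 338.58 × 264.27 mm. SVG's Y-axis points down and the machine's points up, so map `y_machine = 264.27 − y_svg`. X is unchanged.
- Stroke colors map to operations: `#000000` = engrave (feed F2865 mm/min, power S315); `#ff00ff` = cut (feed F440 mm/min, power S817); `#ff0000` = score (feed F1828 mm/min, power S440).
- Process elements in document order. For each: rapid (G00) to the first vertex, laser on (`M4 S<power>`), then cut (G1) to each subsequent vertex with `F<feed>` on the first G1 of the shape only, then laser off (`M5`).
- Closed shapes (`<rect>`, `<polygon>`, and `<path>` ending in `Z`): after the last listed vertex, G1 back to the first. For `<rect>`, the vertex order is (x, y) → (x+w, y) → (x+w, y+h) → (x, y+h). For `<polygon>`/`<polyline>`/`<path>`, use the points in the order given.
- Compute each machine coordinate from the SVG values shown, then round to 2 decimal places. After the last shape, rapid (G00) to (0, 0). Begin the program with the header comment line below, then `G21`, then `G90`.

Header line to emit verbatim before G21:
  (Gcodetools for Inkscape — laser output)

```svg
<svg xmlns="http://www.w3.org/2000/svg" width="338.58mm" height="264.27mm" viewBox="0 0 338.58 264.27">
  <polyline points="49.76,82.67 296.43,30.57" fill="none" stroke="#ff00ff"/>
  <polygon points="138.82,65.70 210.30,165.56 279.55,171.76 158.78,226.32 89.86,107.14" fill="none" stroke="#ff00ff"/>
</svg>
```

(Gcodetools for Inkscape — laser output)
G21
G90
G00 X49.76 Y181.60
M4 S817
G1 X296.43 Y233.70 F440
M5
G00 X138.82 Y198.57
M4 S817
G1 X210.30 Y98.71 F440
G1 X279.55 Y92.51
G1 X158.78 Y37.95
G1 X89.86 Y157.13
G1 X138.82 Y198.57
M5
G00 X0.00 Y0.00

Since the viewBox matches the mm dimensions, user units are millimetres directly. The only transform is the Y-flip y_m = 264.27 − y_svg.

Shape 1 is a line segment drawn with `<polyline>`. Its stroke #ff00ff means cut at S817, F440. After flipping Y the toolpath is (49.76,181.60) → (296.43,233.70).

Shape 2 is a closed polygon drawn with `<polygon>`. Its stroke #ff00ff means cut at S817, F440. After flipping Y the toolpath is (138.82,198.57) → (210.30,98.71) → (279.55,92.51) → (158.78,37.95) → (89.86,157.13) → (138.82,198.57), returning to the start.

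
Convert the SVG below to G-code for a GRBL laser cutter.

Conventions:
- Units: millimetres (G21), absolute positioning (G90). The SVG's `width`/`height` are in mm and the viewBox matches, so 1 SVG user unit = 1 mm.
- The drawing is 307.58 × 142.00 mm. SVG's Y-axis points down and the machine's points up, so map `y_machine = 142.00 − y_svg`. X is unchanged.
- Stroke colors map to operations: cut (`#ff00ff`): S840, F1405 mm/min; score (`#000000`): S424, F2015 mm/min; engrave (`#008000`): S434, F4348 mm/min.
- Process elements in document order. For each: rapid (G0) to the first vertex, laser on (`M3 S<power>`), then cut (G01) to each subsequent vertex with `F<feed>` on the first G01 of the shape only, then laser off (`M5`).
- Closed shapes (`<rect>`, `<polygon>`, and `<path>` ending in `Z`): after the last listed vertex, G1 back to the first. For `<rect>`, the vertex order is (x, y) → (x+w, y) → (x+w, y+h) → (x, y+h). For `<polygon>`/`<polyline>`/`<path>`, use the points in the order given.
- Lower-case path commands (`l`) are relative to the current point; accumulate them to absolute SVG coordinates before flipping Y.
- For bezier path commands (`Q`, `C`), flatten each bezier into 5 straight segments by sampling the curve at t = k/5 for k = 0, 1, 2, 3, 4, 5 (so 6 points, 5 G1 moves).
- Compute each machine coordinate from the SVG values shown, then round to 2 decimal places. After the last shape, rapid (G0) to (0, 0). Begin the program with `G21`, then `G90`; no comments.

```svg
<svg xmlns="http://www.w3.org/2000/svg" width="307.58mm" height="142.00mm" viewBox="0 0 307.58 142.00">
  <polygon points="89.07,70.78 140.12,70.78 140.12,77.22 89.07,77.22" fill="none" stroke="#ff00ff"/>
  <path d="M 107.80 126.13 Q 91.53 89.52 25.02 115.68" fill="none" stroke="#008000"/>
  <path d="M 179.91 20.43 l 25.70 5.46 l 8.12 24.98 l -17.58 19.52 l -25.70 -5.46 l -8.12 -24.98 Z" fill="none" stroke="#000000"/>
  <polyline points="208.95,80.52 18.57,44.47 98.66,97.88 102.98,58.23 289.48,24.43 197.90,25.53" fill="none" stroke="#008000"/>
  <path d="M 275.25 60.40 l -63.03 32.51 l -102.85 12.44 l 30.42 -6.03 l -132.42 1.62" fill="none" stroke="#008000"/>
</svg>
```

Since the viewBox matches the mm dimensions, user units are millimetres directly. The only transform is the Y-flip y_m = 142.00 − y_svg.

Shape 1 is a rectangle drawn with `<polygon>`. Its stroke #ff00ff means cut at S840, F1405. After flipping Y the toolpath is (89.07,71.22) → (140.12,71.22) → (140.12,64.78) → (89.07,64.78) → (89.07,71.22), returning to the start.

Shape 2 is a quadratic bezier drawn with `<path>`. Its stroke #008000 means engrave at S434, F4348. After flipping Y the toolpath is (107.80,15.87) → (99.28,28.00) → (86.75,35.11) → (70.19,37.20) → (49.61,34.27) → (25.02,26.32).

Shape 3 is a regular polygon drawn with `<path>`. Its stroke #000000 means score at S424, F2015. After flipping Y the toolpath is (179.91,121.57) → (205.61,116.11) → (213.73,91.13) → (196.15,71.61) → (170.45,77.07) → (162.33,102.05) → (179.91,121.57), returning to the start.

Shape 4 is a open polyline drawn with `<polyline>`. Its stroke #008000 means engrave at S434, F4348. After flipping Y the toolpath is (208.95,61.48) → (18.57,97.53) → (98.66,44.12) → (102.98,83.77) → (289.48,117.57) → (197.90,116.47).

Shape 5 is a open polyline drawn with `<path>`. Its stroke #008000 means engrave at S434, F4348. After flipping Y the toolpath is (275.25,81.60) → (212.22,49.09) → (109.37,36.65) → (139.79,42.68) → (7.37,41.06).

G21
G90
G0 X89.07 Y71.22
M3 S840
G01 X140.12 Y71.22 F1405
G01 X140.12 Y64.78
G01 X89.07 Y64.78
G01 X89.07 Y71.22
M5
G0 X107.80 Y15.87
M3 S434
G01 X99.28 Y28.00 F4348
G01 X86.75 Y35.11
G01 X70.19 Y37.20
G01 X49.61 Y34.27
G01 X25.02 Y26.32
M5
G0 X179.91 Y121.57
M3 S424
G01 X205.61 Y116.11 F2015
G01 X213.73 Y91.13
G01 X196.15 Y71.61
G01 X170.45 Y77.07
G01 X162.33 Y102.05
G01 X179.91 Y121.57
M5
G0 X208.95 Y61.48
M3 S434
G01 X18.57 Y97.53 F4348
G01 X98.66 Y44.12
G01 X102.98 Y83.77
G01 X289.48 Y117.57
G01 X197.90 Y116.47
M5
G0 X275.25 Y81.60
M3 S434
G01 X212.22 Y49.09 F4348
G01 X109.37 Y36.65
G01 X139.79 Y42.68
G01 X7.37 Y41.06
M5
G0 X0.00 Y0.00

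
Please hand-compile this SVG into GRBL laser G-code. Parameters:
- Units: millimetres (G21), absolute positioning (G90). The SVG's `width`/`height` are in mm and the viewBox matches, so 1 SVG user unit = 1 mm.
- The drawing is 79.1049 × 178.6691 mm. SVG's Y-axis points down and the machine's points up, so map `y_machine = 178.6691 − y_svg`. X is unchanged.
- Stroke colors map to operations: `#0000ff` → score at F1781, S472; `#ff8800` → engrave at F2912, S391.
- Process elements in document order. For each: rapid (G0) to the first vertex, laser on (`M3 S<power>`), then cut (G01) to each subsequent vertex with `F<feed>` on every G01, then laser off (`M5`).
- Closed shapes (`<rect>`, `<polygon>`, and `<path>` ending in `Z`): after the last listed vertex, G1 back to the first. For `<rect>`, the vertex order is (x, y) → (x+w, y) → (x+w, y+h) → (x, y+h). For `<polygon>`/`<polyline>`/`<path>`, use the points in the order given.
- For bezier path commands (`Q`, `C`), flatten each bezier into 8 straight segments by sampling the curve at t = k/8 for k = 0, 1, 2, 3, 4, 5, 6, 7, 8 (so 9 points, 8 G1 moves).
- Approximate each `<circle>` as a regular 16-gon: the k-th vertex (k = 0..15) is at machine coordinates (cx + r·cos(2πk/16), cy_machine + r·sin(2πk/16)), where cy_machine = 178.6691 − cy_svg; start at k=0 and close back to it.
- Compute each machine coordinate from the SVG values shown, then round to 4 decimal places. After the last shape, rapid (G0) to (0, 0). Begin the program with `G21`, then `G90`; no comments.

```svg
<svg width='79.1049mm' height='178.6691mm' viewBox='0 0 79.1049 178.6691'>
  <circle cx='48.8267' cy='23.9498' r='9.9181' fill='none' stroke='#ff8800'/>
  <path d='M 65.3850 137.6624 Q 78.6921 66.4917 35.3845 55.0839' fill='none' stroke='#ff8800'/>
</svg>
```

1 u = 1 mm; y_m = 178.6691 − y.

[1] `<circle>` circle, #ff8800→engrave S391 F2912: (58.7448,154.7193) → (57.9898,158.5148) → (55.8399,161.7325) → (52.6222,163.8824) → (48.8267,164.6374) → (45.0312,163.8824) → (41.8135,161.7325) → (39.6636,158.5148) → (38.9086,154.7193) → (39.6636,150.9238) → (41.8135,147.7061) → (45.0312,145.5562) → (48.8267,144.8012) → (52.6222,145.5562) → (55.8399,147.7061) → (57.9898,150.9238) → (58.7448,154.7193) (closed)

[2] `<path>` quadratic bezier, #ff8800→engrave S391 F2912: (65.3850,41.0067) → (67.8272,57.8656) → (68.5001,72.8569) → (67.4039,85.9806) → (64.5384,97.2367) → (59.9038,106.6252) → (53.4999,114.1461) → (45.3268,119.7995) → (35.3845,123.5852)

G21
G90
G0 X58.7448 Y154.7193
M3 S391
G01 X57.9898 Y158.5148 F2912
G01 X55.8399 Y161.7325 F2912
G01 X52.6222 Y163.8824 F2912
G01 X48.8267 Y164.6374 F2912
G01 X45.0312 Y163.8824 F2912
G01 X41.8135 Y161.7325 F2912
G01 X39.6636 Y158.5148 F2912
G01 X38.9086 Y154.7193 F2912
G01 X39.6636 Y150.9238 F2912
G01 X41.8135 Y147.7061 F2912
G01 X45.0312 Y145.5562 F2912
G01 X48.8267 Y144.8012 F2912
G01 X52.6222 Y145.5562 F2912
G01 X55.8399 Y147.7061 F2912
G01 X57.9898 Y150.9238 F2912
G01 X58.7448 Y154.7193 F2912
M5
G0 X65.3850 Y41.0067
M3 S391
G01 X67.8272 Y57.8656 F2912
G01 X68.5001 Y72.8569 F2912
G01 X67.4039 Y85.9806 F2912
G01 X64.5384 Y97.2367 F2912
G01 X59.9038 Y106.6252 F2912
G01 X53.4999 Y114.1461 F2912
G01 X45.3268 Y119.7995 F2912
G01 X35.3845 Y123.5852 F2912
M5
G0 X0.0000 Y0.0000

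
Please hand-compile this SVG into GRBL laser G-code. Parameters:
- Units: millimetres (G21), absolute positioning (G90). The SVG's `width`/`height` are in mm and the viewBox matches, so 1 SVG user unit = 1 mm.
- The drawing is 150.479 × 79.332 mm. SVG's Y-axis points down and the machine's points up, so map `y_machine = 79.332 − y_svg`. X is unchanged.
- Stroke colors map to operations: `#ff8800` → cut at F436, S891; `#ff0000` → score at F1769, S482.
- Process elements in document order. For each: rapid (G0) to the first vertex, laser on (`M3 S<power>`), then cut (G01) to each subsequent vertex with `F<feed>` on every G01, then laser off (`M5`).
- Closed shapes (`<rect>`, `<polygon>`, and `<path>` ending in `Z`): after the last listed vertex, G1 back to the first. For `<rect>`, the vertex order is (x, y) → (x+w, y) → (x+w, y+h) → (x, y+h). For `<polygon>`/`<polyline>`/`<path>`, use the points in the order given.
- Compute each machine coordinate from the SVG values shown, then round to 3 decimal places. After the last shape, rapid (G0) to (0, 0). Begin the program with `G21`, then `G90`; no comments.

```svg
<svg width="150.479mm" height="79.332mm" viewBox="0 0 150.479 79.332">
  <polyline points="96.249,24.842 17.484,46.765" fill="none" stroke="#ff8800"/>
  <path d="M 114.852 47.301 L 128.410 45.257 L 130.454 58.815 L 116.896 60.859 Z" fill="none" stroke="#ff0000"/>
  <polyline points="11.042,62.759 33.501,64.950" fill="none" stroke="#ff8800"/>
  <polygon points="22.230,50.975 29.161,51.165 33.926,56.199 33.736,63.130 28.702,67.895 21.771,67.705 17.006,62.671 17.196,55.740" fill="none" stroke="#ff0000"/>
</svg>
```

viewBox `0 0 150.479 79.332` with mm width/height → 1 unit = 1 mm. Flip: y_m = 79.332 − y_svg.

**Shape 1** — `<polyline>` line segment, stroke `#ff8800` → cut (S891, F436). Machine vertices: (96.249,54.490) → (17.484,32.567). Open path.

**Shape 2** — `<path>` regular polygon, stroke `#ff0000` → score (S482, F1769). Machine vertices: (114.852,32.031) → (128.410,34.075) → (130.454,20.517) → (116.896,18.473) → (114.852,32.031). Closed: final G1 returns to the first vertex.

**Shape 3** — `<polyline>` line segment, stroke `#ff8800` → cut (S891, F436). Machine vertices: (11.042,16.573) → (33.501,14.382). Open path.

**Shape 4** — `<polygon>` regular polygon, stroke `#ff0000` → score (S482, F1769). Machine vertices: (22.230,28.357) → (29.161,28.167) → (33.926,23.133) → (33.736,16.202) → (28.702,11.437) → (21.771,11.627) → (17.006,16.661) → (17.196,23.592) → (22.230,28.357). Closed: final G1 returns to the first vertex.

G21
G90
G0 X96.249 Y54.490
M3 S891
G01 X17.484 Y32.567 F436
M5
G0 X114.852 Y32.031
M3 S482
G01 X128.410 Y34.075 F1769
G01 X130.454 Y20.517 F1769
G01 X116.896 Y18.473 F1769
G01 X114.852 Y32.031 F1769
M5
G0 X11.042 Y16.573
M3 S891
G01 X33.501 Y14.382 F436
M5
G0 X22.230 Y28.357
M3 S482
G01 X29.161 Y28.167 F1769
G01 X33.926 Y23.133 F1769
G01 X33.736 Y16.202 F1769
G01 X28.702 Y11.437 F1769
G01 X21.771 Y11.627 F1769
G01 X17.006 Y16.661 F1769
G01 X17.196 Y23.592 F1769
G01 X22.230 Y28.357 F1769
M5
G0 X0.000 Y0.000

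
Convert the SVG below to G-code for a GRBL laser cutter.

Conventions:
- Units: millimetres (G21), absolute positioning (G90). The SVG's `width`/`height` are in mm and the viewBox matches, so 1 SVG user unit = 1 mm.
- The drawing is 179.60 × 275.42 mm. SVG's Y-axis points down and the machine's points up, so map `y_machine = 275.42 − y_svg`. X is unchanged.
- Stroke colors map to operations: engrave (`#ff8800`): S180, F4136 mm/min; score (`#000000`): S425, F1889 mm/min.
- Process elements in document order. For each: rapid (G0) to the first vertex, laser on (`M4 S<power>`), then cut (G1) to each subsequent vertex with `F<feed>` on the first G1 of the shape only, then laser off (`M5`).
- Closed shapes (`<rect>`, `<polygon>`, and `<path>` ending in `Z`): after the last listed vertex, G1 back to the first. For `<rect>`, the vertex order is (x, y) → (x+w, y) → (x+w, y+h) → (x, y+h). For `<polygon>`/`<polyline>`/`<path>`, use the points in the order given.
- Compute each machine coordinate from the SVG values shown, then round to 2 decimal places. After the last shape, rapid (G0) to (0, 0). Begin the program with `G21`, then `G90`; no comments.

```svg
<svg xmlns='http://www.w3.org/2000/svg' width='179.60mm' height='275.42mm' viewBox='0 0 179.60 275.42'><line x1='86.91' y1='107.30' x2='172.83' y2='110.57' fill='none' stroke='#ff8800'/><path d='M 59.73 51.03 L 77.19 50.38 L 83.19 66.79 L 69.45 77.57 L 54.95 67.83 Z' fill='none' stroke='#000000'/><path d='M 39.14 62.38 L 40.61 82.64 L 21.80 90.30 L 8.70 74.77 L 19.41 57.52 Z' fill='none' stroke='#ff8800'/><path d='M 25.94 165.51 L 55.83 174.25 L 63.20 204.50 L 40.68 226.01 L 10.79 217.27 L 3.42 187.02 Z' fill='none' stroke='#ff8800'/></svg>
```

G21
G90
G0 X86.91 Y168.12
M4 S180
G1 X172.83 Y164.85 F4136
M5
G0 X59.73 Y224.39
M4 S425
G1 X77.19 Y225.04 F1889
G1 X83.19 Y208.63
G1 X69.45 Y197.85
G1 X54.95 Y207.59
G1 X59.73 Y224.39
M5
G0 X39.14 Y213.04
M4 S180
G1 X40.61 Y192.78 F4136
G1 X21.80 Y185.12
G1 X8.70 Y200.65
G1 X19.41 Y217.90
G1 X39.14 Y213.04
M5
G0 X25.94 Y109.91
M4 S180
G1 X55.83 Y101.17 F4136
G1 X63.20 Y70.92
G1 X40.68 Y49.41
G1 X10.79 Y58.15
G1 X3.42 Y88.40
G1 X25.94 Y109.91
M5
G0 X0.00 Y0.00

Since the viewBox matches the mm dimensions, user units are millimetres directly. The only transform is the Y-flip y_m = 275.42 − y_svg.

Shape 1 is a line segment drawn with `<line>`. Its stroke #ff8800 means engrave at S180, F4136. After flipping Y the toolpath is (86.91,168.12) → (172.83,164.85).

Shape 2 is a regular polygon drawn with `<path>`. Its stroke #000000 means score at S425, F1889. After flipping Y the toolpath is (59.73,224.39) → (77.19,225.04) → (83.19,208.63) → (69.45,197.85) → (54.95,207.59) → (59.73,224.39), returning to the start.

Shape 3 is a regular polygon drawn with `<path>`. Its stroke #ff8800 means engrave at S180, F4136. After flipping Y the toolpath is (39.14,213.04) → (40.61,192.78) → (21.80,185.12) → (8.70,200.65) → (19.41,217.90) → (39.14,213.04), returning to the start.

Shape 4 is a regular polygon drawn with `<path>`. Its stroke #ff8800 means engrave at S180, F4136. After flipping Y the toolpath is (25.94,109.91) → (55.83,101.17) → (63.20,70.92) → (40.68,49.41) → (10.79,58.15) → (3.42,88.40) → (25.94,109.91), returning to the start.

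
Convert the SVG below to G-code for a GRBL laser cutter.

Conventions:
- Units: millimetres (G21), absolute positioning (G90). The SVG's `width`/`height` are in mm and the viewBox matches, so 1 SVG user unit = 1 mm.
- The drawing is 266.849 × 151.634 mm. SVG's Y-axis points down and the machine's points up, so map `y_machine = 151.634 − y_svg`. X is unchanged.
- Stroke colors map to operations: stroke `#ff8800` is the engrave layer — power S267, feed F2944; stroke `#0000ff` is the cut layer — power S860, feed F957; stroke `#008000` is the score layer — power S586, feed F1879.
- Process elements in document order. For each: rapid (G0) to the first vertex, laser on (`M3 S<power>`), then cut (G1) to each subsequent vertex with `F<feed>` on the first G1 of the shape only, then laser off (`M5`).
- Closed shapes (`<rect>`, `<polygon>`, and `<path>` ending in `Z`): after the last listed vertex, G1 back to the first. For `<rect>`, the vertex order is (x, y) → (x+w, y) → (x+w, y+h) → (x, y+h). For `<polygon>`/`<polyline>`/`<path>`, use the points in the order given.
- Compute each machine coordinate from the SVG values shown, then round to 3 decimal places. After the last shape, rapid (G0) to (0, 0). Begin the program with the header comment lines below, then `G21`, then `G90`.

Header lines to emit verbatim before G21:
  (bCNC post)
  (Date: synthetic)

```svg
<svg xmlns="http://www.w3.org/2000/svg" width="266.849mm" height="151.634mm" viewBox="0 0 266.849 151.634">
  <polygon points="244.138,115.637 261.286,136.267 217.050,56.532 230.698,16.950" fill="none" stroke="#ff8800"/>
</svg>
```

(bCNC post)
(Date: synthetic)
G21
G90
G0 X244.138 Y35.997
M3 S267
G1 X261.286 Y15.367 F2944
G1 X217.050 Y95.102
G1 X230.698 Y134.684
G1 X244.138 Y35.997
M5
G0 X0.000 Y0.000

1 u = 1 mm; y_m = 151.634 − y.

[1] `<polygon>` closed polygon, #ff8800→engrave S267 F2944: (244.138,35.997) → (261.286,15.367) → (217.050,95.102) → (230.698,134.684) → (244.138,35.997) (closed)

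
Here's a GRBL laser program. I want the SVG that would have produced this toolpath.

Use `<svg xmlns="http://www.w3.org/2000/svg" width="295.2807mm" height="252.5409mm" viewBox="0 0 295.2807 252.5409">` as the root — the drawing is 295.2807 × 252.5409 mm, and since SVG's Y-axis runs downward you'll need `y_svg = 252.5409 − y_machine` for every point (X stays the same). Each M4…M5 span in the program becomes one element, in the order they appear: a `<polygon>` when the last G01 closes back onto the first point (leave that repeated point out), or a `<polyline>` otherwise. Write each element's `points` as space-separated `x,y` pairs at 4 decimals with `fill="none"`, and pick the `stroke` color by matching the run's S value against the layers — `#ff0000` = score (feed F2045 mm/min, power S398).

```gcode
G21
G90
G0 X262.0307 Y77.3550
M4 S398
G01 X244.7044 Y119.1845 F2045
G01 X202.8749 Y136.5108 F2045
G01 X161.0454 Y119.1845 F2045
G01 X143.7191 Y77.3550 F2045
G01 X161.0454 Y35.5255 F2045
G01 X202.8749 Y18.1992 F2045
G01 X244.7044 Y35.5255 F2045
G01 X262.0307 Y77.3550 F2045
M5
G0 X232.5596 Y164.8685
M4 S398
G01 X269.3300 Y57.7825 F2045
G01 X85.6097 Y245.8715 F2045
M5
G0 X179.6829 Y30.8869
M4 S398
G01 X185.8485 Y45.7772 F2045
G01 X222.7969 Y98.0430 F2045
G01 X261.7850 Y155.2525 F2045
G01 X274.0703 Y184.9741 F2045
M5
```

<svg xmlns="http://www.w3.org/2000/svg" width="295.2807mm" height="252.5409mm" viewBox="0 0 295.2807 252.5409">
  <polygon points="262.0307,175.1859 244.7044,133.3564 202.8749,116.0301 161.0454,133.3564 143.7191,175.1859 161.0454,217.0154 202.8749,234.3417 244.7044,217.0154" fill="none" stroke="#ff0000"/>
  <polyline points="232.5596,87.6724 269.3300,194.7584 85.6097,6.6694" fill="none" stroke="#ff0000"/>
  <polyline points="179.6829,221.6540 185.8485,206.7637 222.7969,154.4979 261.7850,97.2884 274.0703,67.5668" fill="none" stroke="#ff0000"/>
</svg>

y_svg = 252.5409 − y_m. Every run uses S398, so all elements get stroke `#ff0000` (score).

[1] closed run; points: 262.0307,175.1859 244.7044,133.3564 202.8749,116.0301 161.0454,133.3564 143.7191,175.1859 161.0454,217.0154 202.8749,234.3417 244.7044,217.0154

[2] open run; points: 232.5596,87.6724 269.3300,194.7584 85.6097,6.6694

[3] open run; points: 179.6829,221.6540 185.8485,206.7637 222.7969,154.4979 261.7850,97.2884 274.0703,67.5668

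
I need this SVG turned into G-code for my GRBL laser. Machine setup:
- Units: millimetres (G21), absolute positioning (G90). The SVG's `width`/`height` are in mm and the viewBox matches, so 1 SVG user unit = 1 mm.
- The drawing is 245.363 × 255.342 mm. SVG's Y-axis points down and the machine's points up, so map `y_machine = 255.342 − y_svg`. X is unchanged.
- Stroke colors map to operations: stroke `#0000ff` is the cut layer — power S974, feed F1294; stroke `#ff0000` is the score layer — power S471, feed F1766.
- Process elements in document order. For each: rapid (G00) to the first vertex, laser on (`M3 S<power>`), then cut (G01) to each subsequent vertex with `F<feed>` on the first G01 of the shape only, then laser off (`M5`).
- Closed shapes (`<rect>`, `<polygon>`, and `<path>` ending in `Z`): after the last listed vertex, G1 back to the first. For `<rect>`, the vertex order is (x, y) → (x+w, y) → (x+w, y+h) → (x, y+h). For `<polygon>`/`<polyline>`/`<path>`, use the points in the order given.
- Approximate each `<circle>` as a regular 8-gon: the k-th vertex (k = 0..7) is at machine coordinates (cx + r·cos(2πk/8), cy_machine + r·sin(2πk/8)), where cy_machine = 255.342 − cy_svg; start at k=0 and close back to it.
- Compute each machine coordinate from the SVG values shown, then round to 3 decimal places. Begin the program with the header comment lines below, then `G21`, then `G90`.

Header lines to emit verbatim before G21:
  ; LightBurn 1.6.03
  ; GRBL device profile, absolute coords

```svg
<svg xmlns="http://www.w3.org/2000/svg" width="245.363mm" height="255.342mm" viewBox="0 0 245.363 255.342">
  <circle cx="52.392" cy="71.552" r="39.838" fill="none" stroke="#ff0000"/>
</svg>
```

viewBox `0 0 245.363 255.342` with mm width/height → 1 unit = 1 mm. Flip: y_m = 255.342 − y_svg.

**Shape 1** — `<circle>` circle, stroke `#ff0000` → score (S471, F1766). Machine vertices: (92.230,183.790) → (80.562,211.960) → (52.392,223.628) → (24.222,211.960) → (12.554,183.790) → (24.222,155.620) → (52.392,143.952) → (80.562,155.620) → (92.230,183.790). Closed: final G1 returns to the first vertex.

; LightBurn 1.6.03
; GRBL device profile, absolute coords
G21
G90
G00 X92.230 Y183.790
M3 S471
G01 X80.562 Y211.960 F1766
G01 X52.392 Y223.628
G01 X24.222 Y211.960
G01 X12.554 Y183.790
G01 X24.222 Y155.620
G01 X52.392 Y143.952
G01 X80.562 Y155.620
G01 X92.230 Y183.790
M5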